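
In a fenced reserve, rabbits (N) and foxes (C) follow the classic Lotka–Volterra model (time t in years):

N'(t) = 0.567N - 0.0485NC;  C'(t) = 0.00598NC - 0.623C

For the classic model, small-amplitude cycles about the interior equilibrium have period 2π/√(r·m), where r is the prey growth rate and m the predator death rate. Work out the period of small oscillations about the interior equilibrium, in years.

Here r = 0.567 and m = 0.623, so r·m = 0.353.
ω = √0.353 = 0.594 per year, hence T = 2π/ω ≈ 10.6 years.

T ≈ 10.6 years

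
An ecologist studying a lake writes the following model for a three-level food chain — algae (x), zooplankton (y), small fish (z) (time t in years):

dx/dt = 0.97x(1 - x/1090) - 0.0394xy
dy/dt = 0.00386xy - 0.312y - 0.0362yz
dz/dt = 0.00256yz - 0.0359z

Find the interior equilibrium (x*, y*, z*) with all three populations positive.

From dz/dt = 0: 0.00256y* = 0.0359, so y* = 14.
From dx/dt = 0: 0.97(1 - x*/1090) = 0.0394·14, giving x* = 1090·(1 - 0.57) = 469.
From dy/dt = 0: 0.00386·469 - 0.312 = 0.0362z*, so z* = 1.5/0.0362 = 41.4.

x* ≈ 469, y* ≈ 14, z* ≈ 41.4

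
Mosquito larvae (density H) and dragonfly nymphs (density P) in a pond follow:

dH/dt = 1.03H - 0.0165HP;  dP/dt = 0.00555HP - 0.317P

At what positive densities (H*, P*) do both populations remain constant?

H* ≈ 57.1, P* ≈ 62.4

Set dP/dt = 0 with P > 0: 0.00555H - 0.317 = 0, so H* = 0.317/0.00555 = 57.1.
Set dH/dt = 0 with H > 0: 1.03 - 0.0165P = 0, so P* = 1.03/0.0165 = 62.4.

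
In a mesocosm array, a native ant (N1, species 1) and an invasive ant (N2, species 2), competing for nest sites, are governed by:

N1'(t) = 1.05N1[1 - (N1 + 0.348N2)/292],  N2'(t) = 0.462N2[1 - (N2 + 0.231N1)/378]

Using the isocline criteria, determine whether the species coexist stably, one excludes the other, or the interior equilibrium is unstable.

stable coexistence

Compare the nullcline intercepts: K1/α12 = 292/0.348 = 839 > K2 = 378; K2/α21 = 378/0.231 = 1640 > K1 = 292.
Since both inequalities hold, each species can invade when rare, so the interior equilibrium is stable.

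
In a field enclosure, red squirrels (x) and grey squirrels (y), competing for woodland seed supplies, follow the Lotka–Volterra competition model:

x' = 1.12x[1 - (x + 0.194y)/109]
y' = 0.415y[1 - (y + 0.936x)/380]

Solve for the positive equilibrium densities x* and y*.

x* ≈ 43.1, y* ≈ 340

Setting both brackets to zero gives the nullclines x + 0.194y = 109 and 0.936x + y = 380.
Substituting y = 380 - 0.936x into the first: x(1 - 0.194·0.936) = 109 - 0.194·380.
So x* = 35.3/0.818 = 43.1, and then y* = 380 - 0.936·43.1 = 340.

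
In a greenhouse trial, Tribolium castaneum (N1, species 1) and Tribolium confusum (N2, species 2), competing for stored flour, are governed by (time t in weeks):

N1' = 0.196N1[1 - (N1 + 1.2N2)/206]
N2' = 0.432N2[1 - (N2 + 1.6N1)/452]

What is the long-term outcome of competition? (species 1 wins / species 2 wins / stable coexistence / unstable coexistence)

Compare the nullcline intercepts: K1/α12 = 206/1.2 = 172 < K2 = 452; K2/α21 = 452/1.6 = 282 > K1 = 206.
Since the inequalities point opposite ways, species 2 can invade but species 1 cannot.

species 2 excludes species 1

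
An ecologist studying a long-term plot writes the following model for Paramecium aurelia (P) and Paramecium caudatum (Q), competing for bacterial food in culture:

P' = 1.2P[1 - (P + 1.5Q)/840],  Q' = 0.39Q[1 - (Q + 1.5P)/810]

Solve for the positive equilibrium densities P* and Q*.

Setting both brackets to zero gives the nullclines P + 1.5Q = 840 and 1.5P + Q = 810.
Substituting Q = 810 - 1.5P into the first: P(1 - 1.5·1.5) = 840 - 1.5·810.
So P* = -375/-1.25 = 300, and then Q* = 810 - 1.5·300 = 360.

P* ≈ 300, Q* ≈ 360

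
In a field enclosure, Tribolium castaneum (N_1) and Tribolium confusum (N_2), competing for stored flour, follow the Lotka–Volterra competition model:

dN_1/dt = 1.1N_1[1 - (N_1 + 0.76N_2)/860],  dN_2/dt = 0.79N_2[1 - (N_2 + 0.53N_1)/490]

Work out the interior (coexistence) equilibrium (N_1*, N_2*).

N_1* ≈ 816, N_2* ≈ 57.3

Setting both brackets to zero gives the nullclines N_1 + 0.76N_2 = 860 and 0.53N_1 + N_2 = 490.
Substituting N_2 = 490 - 0.53N_1 into the first: N_1(1 - 0.76·0.53) = 860 - 0.76·490.
So N_1* = 488/0.597 = 816, and then N_2* = 490 - 0.53·816 = 57.3.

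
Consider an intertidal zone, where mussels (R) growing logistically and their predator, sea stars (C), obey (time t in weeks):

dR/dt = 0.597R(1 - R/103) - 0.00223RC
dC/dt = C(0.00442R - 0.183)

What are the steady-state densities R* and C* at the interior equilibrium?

R* ≈ 41.4, C* ≈ 160

From dC/dt = 0 with C > 0: 0.00442R* = 0.183, so R* = 41.4.
Substitute into dR/dt = 0: 0.597(1 - 41.4/103) = 0.00223C*.
The bracket is 0.598, giving C* = 0.357/0.00223 = 160.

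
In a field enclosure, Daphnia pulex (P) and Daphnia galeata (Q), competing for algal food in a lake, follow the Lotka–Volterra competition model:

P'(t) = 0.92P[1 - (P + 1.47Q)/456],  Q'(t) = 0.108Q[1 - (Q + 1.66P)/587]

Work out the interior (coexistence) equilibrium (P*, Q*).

P* ≈ 283, Q* ≈ 118

Setting both brackets to zero gives the nullclines P + 1.47Q = 456 and 1.66P + Q = 587.
Substituting Q = 587 - 1.66P into the first: P(1 - 1.47·1.66) = 456 - 1.47·587.
So P* = -407/-1.44 = 283, and then Q* = 587 - 1.66·283 = 118.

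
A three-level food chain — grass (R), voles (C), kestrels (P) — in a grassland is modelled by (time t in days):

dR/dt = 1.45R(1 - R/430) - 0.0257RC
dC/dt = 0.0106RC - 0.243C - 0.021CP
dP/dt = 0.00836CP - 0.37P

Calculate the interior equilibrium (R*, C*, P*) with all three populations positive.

R* ≈ 92.7, C* ≈ 44.3, P* ≈ 35.2

From dP/dt = 0: 0.00836C* = 0.37, so C* = 44.3.
From dR/dt = 0: 1.45(1 - R*/430) = 0.0257·44.3, giving R* = 430·(1 - 0.784) = 92.7.
From dC/dt = 0: 0.0106·92.7 - 0.243 = 0.021P*, so P* = 0.74/0.021 = 35.2.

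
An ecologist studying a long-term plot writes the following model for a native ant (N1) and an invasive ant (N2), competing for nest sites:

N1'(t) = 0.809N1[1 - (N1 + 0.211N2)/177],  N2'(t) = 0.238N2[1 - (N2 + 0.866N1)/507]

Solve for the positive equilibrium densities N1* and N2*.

Setting both brackets to zero gives the nullclines N1 + 0.211N2 = 177 and 0.866N1 + N2 = 507.
Substituting N2 = 507 - 0.866N1 into the first: N1(1 - 0.211·0.866) = 177 - 0.211·507.
So N1* = 70/0.817 = 85.7, and then N2* = 507 - 0.866·85.7 = 433.

N1* ≈ 85.7, N2* ≈ 433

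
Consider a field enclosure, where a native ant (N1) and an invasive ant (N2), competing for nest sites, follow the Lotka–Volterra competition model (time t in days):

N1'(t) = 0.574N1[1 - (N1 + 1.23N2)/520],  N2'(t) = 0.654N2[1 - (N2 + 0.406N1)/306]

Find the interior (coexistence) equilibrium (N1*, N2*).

Setting both brackets to zero gives the nullclines N1 + 1.23N2 = 520 and 0.406N1 + N2 = 306.
Substituting N2 = 306 - 0.406N1 into the first: N1(1 - 1.23·0.406) = 520 - 1.23·306.
So N1* = 144/0.501 = 287, and then N2* = 306 - 0.406·287 = 190.

N1* ≈ 287, N2* ≈ 190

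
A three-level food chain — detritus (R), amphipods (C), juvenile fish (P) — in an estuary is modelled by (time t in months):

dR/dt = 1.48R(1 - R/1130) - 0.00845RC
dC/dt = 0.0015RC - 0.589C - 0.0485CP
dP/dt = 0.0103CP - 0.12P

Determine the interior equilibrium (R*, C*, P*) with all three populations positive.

R* ≈ 1050, C* ≈ 11.7, P* ≈ 20.5

From dP/dt = 0: 0.0103C* = 0.12, so C* = 11.7.
From dR/dt = 0: 1.48(1 - R*/1130) = 0.00845·11.7, giving R* = 1130·(1 - 0.0665) = 1050.
From dC/dt = 0: 0.0015·1050 - 0.589 = 0.0485P*, so P* = 0.993/0.0485 = 20.5.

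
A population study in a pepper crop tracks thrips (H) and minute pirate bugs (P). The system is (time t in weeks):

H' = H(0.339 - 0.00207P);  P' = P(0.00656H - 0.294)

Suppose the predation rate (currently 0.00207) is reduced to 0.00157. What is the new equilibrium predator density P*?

At the interior fixed point, setting dH/dt = 0 with H > 0 fixes P* = (prey growth rate)/(HP coefficient) — independent of the other coefficients.
With the change, P* = 0.339/0.00157 = 216; it rises from 164.

P* ≈ 216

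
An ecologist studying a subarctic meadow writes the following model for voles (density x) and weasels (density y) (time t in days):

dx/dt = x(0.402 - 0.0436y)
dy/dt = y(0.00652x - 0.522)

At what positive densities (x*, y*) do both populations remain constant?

x* ≈ 80.1, y* ≈ 9.22

Set dy/dt = 0 with y > 0: 0.00652x - 0.522 = 0, so x* = 0.522/0.00652 = 80.1.
Set dx/dt = 0 with x > 0: 0.402 - 0.0436y = 0, so y* = 0.402/0.0436 = 9.22.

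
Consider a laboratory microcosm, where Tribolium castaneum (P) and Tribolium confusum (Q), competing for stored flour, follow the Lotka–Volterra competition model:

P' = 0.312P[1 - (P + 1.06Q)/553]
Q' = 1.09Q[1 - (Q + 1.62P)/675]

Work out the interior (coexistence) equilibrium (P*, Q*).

Setting both brackets to zero gives the nullclines P + 1.06Q = 553 and 1.62P + Q = 675.
Substituting Q = 675 - 1.62P into the first: P(1 - 1.06·1.62) = 553 - 1.06·675.
So P* = -162/-0.717 = 227, and then Q* = 675 - 1.62·227 = 308.

P* ≈ 227, Q* ≈ 308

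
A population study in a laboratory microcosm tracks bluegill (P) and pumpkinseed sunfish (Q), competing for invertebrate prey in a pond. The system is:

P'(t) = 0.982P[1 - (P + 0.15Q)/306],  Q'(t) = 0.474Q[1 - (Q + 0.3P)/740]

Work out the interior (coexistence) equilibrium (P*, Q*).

Setting both brackets to zero gives the nullclines P + 0.15Q = 306 and 0.3P + Q = 740.
Substituting Q = 740 - 0.3P into the first: P(1 - 0.15·0.3) = 306 - 0.15·740.
So P* = 195/0.955 = 204, and then Q* = 740 - 0.3·204 = 679.

P* ≈ 204, Q* ≈ 679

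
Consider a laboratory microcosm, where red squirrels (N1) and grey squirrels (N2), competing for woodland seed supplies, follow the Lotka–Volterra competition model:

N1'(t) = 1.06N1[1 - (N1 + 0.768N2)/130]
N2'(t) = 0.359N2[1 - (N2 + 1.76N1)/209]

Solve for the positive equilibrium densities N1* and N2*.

N1* ≈ 86.8, N2* ≈ 56.3

Setting both brackets to zero gives the nullclines N1 + 0.768N2 = 130 and 1.76N1 + N2 = 209.
Substituting N2 = 209 - 1.76N1 into the first: N1(1 - 0.768·1.76) = 130 - 0.768·209.
So N1* = -30.5/-0.352 = 86.8, and then N2* = 209 - 1.76·86.8 = 56.3.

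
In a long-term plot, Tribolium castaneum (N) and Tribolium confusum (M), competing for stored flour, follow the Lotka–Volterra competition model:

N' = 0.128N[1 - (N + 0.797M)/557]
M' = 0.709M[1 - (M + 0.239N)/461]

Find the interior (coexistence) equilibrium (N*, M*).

N* ≈ 234, M* ≈ 405

Setting both brackets to zero gives the nullclines N + 0.797M = 557 and 0.239N + M = 461.
Substituting M = 461 - 0.239N into the first: N(1 - 0.797·0.239) = 557 - 0.797·461.
So N* = 190/0.81 = 234, and then M* = 461 - 0.239·234 = 405.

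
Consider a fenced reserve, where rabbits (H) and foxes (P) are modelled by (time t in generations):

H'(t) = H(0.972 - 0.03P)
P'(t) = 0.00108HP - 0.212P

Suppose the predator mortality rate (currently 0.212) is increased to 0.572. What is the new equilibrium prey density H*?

At the interior fixed point, setting dP/dt = 0 with P > 0 fixes H* = (predator death rate)/(HP coefficient) — independent of the other coefficients.
With the change, H* = 0.572/0.00108 = 530; it rises from 196.

H* ≈ 530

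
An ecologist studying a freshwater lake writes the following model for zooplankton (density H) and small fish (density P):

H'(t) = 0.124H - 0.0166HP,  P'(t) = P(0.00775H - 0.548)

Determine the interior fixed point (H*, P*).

Set dP/dt = 0 with P > 0: 0.00775H - 0.548 = 0, so H* = 0.548/0.00775 = 70.7.
Set dH/dt = 0 with H > 0: 0.124 - 0.0166P = 0, so P* = 0.124/0.0166 = 7.47.

H* ≈ 70.7, P* ≈ 7.47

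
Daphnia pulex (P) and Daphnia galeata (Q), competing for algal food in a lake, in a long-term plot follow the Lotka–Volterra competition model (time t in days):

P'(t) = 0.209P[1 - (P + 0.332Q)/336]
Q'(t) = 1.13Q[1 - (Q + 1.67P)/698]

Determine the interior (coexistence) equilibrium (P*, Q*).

P* ≈ 234, Q* ≈ 307

Setting both brackets to zero gives the nullclines P + 0.332Q = 336 and 1.67P + Q = 698.
Substituting Q = 698 - 1.67P into the first: P(1 - 0.332·1.67) = 336 - 0.332·698.
So P* = 104/0.446 = 234, and then Q* = 698 - 1.67·234 = 307.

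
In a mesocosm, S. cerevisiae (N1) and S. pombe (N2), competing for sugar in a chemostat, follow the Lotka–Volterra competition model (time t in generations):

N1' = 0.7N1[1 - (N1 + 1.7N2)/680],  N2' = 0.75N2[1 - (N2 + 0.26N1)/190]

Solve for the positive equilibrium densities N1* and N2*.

N1* ≈ 640, N2* ≈ 23.7

Setting both brackets to zero gives the nullclines N1 + 1.7N2 = 680 and 0.26N1 + N2 = 190.
Substituting N2 = 190 - 0.26N1 into the first: N1(1 - 1.7·0.26) = 680 - 1.7·190.
So N1* = 357/0.558 = 640, and then N2* = 190 - 0.26·640 = 23.7.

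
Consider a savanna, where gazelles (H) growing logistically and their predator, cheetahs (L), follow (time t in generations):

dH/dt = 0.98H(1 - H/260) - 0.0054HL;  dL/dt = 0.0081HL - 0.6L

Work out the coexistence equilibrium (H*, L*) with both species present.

H* ≈ 74.1, L* ≈ 130

From dL/dt = 0 with L > 0: 0.0081H* = 0.6, so H* = 74.1.
Substitute into dH/dt = 0: 0.98(1 - 74.1/260) = 0.0054L*.
The bracket is 0.715, giving L* = 0.701/0.0054 = 130.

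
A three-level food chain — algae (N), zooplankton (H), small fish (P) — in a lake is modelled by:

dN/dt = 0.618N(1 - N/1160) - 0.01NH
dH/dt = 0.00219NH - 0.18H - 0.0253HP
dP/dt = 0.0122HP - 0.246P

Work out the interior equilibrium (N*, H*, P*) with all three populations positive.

N* ≈ 782, H* ≈ 20.2, P* ≈ 60.5

From dP/dt = 0: 0.0122H* = 0.246, so H* = 20.2.
From dN/dt = 0: 0.618(1 - N*/1160) = 0.01·20.2, giving N* = 1160·(1 - 0.326) = 782.
From dH/dt = 0: 0.00219·782 - 0.18 = 0.0253P*, so P* = 1.53/0.0253 = 60.5.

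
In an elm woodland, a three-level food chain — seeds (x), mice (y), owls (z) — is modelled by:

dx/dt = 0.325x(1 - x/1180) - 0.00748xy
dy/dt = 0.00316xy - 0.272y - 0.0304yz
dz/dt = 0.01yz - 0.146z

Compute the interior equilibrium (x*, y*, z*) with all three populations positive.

From dz/dt = 0: 0.01y* = 0.146, so y* = 14.6.
From dx/dt = 0: 0.325(1 - x*/1180) = 0.00748·14.6, giving x* = 1180·(1 - 0.336) = 783.
From dy/dt = 0: 0.00316·783 - 0.272 = 0.0304z*, so z* = 2.2/0.0304 = 72.5.

x* ≈ 783, y* ≈ 14.6, z* ≈ 72.5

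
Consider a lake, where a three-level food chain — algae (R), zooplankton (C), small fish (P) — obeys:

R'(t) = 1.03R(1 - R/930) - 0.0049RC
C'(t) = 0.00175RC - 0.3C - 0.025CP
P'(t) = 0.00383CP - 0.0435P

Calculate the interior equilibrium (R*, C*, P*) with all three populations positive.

R* ≈ 880, C* ≈ 11.4, P* ≈ 49.6

From dP/dt = 0: 0.00383C* = 0.0435, so C* = 11.4.
From dR/dt = 0: 1.03(1 - R*/930) = 0.0049·11.4, giving R* = 930·(1 - 0.054) = 880.
From dC/dt = 0: 0.00175·880 - 0.3 = 0.025P*, so P* = 1.24/0.025 = 49.6.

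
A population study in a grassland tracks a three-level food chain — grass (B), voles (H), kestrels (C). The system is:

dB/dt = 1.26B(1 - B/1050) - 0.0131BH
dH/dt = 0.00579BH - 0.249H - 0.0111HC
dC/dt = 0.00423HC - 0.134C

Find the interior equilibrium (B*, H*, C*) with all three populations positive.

From dC/dt = 0: 0.00423H* = 0.134, so H* = 31.7.
From dB/dt = 0: 1.26(1 - B*/1050) = 0.0131·31.7, giving B* = 1050·(1 - 0.329) = 704.
From dH/dt = 0: 0.00579·704 - 0.249 = 0.0111C*, so C* = 3.83/0.0111 = 345.

B* ≈ 704, H* ≈ 31.7, C* ≈ 345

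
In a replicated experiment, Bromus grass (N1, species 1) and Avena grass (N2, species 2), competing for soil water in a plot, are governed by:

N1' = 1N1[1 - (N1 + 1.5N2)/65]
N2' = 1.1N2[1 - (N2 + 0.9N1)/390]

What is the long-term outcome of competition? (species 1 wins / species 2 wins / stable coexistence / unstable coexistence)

species 2 excludes species 1

Compare the nullcline intercepts: K1/α12 = 65/1.5 = 43.3 < K2 = 390; K2/α21 = 390/0.9 = 433 > K1 = 65.
Since the inequalities point opposite ways, species 2 can invade but species 1 cannot.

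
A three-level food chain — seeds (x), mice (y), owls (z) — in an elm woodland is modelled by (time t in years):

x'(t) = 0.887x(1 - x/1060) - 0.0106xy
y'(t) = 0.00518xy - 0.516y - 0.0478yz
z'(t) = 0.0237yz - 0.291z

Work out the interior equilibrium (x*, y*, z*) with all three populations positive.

From dz/dt = 0: 0.0237y* = 0.291, so y* = 12.3.
From dx/dt = 0: 0.887(1 - x*/1060) = 0.0106·12.3, giving x* = 1060·(1 - 0.147) = 904.
From dy/dt = 0: 0.00518·904 - 0.516 = 0.0478z*, so z* = 4.17/0.0478 = 87.2.

x* ≈ 904, y* ≈ 12.3, z* ≈ 87.2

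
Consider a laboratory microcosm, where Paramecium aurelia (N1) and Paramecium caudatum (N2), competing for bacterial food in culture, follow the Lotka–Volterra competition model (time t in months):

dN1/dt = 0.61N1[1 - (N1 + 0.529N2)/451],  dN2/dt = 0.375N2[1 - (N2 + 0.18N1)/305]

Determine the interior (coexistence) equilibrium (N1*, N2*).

Setting both brackets to zero gives the nullclines N1 + 0.529N2 = 451 and 0.18N1 + N2 = 305.
Substituting N2 = 305 - 0.18N1 into the first: N1(1 - 0.529·0.18) = 451 - 0.529·305.
So N1* = 290/0.905 = 320, and then N2* = 305 - 0.18·320 = 247.

N1* ≈ 320, N2* ≈ 247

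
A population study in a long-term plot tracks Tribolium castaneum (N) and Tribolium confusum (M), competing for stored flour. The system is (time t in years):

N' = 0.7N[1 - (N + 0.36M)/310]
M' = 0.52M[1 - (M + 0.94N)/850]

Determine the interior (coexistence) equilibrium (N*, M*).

N* ≈ 6.05, M* ≈ 844

Setting both brackets to zero gives the nullclines N + 0.36M = 310 and 0.94N + M = 850.
Substituting M = 850 - 0.94N into the first: N(1 - 0.36·0.94) = 310 - 0.36·850.
So N* = 4/0.662 = 6.05, and then M* = 850 - 0.94·6.05 = 844.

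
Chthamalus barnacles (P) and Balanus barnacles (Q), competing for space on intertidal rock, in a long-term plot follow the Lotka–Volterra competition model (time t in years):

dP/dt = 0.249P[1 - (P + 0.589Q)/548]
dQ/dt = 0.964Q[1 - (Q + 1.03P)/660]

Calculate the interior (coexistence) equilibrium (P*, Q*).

P* ≈ 405, Q* ≈ 243

Setting both brackets to zero gives the nullclines P + 0.589Q = 548 and 1.03P + Q = 660.
Substituting Q = 660 - 1.03P into the first: P(1 - 0.589·1.03) = 548 - 0.589·660.
So P* = 159/0.393 = 405, and then Q* = 660 - 1.03·405 = 243.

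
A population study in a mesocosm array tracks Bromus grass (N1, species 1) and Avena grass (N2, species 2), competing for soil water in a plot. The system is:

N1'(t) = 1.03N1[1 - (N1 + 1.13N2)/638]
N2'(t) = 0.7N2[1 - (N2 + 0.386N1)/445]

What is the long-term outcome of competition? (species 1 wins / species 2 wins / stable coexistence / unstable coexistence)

stable coexistence

Compare the nullcline intercepts: K1/α12 = 638/1.13 = 565 > K2 = 445; K2/α21 = 445/0.386 = 1150 > K1 = 638.
Since both inequalities hold, each species can invade when rare, so the interior equilibrium is stable.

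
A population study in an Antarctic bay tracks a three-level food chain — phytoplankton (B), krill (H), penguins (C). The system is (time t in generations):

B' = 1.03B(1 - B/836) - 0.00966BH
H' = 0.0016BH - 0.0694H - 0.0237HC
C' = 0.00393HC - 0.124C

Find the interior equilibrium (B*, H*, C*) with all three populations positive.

From dC/dt = 0: 0.00393H* = 0.124, so H* = 31.6.
From dB/dt = 0: 1.03(1 - B*/836) = 0.00966·31.6, giving B* = 836·(1 - 0.296) = 589.
From dH/dt = 0: 0.0016·589 - 0.0694 = 0.0237C*, so C* = 0.872/0.0237 = 36.8.

B* ≈ 589, H* ≈ 31.6, C* ≈ 36.8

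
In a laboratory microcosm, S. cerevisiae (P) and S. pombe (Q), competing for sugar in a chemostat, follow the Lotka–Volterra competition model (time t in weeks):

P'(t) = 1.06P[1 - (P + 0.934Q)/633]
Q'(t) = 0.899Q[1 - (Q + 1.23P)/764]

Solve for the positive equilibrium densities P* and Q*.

P* ≈ 541, Q* ≈ 98

Setting both brackets to zero gives the nullclines P + 0.934Q = 633 and 1.23P + Q = 764.
Substituting Q = 764 - 1.23P into the first: P(1 - 0.934·1.23) = 633 - 0.934·764.
So P* = -80.6/-0.149 = 541, and then Q* = 764 - 1.23·541 = 98.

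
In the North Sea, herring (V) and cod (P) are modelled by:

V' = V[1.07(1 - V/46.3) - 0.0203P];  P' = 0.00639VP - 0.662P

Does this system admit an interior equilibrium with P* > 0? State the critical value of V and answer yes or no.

Threshold V = 104; K < 104, so no, the predator goes extinct.

The predator equation gives dP/dt > 0 only when V > 0.662/0.00639 = 104.
Without the predator, V → K = 46.3. Since 46.3 < 104, the predator cannot invade.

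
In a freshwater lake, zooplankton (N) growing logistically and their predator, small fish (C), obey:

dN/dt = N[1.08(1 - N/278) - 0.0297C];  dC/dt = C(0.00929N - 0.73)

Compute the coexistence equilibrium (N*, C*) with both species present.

N* ≈ 78.6, C* ≈ 26.1

From dC/dt = 0 with C > 0: 0.00929N* = 0.73, so N* = 78.6.
Substitute into dN/dt = 0: 1.08(1 - 78.6/278) = 0.0297C*.
The bracket is 0.717, giving C* = 0.775/0.0297 = 26.1.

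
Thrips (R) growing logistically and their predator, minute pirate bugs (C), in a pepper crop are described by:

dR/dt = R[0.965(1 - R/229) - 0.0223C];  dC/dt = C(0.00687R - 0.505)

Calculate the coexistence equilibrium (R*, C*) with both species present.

From dC/dt = 0 with C > 0: 0.00687R* = 0.505, so R* = 73.5.
Substitute into dR/dt = 0: 0.965(1 - 73.5/229) = 0.0223C*.
The bracket is 0.679, giving C* = 0.655/0.0223 = 29.4.

R* ≈ 73.5, C* ≈ 29.4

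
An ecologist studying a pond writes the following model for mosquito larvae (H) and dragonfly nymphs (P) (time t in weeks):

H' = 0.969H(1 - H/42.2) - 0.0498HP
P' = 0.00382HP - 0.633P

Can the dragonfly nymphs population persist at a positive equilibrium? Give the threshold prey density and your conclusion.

Threshold H = 166; K < 166, so no, the predator goes extinct.

The predator equation gives dP/dt > 0 only when H > 0.633/0.00382 = 166.
Without the predator, H → K = 42.2. Since 42.2 < 166, the predator cannot invade.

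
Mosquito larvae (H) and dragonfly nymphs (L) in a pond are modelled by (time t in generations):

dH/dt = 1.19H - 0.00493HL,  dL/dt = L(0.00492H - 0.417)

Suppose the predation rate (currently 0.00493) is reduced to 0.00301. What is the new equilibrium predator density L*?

L* ≈ 395

At the interior fixed point, setting dH/dt = 0 with H > 0 fixes L* = (prey growth rate)/(HL coefficient) — independent of the other coefficients.
With the change, L* = 1.19/0.00301 = 395; it rises from 241.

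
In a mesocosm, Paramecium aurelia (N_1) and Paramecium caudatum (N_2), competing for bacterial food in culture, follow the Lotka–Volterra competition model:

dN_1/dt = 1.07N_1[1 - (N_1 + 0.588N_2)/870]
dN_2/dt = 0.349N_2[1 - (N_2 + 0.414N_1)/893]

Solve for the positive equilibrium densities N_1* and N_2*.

Setting both brackets to zero gives the nullclines N_1 + 0.588N_2 = 870 and 0.414N_1 + N_2 = 893.
Substituting N_2 = 893 - 0.414N_1 into the first: N_1(1 - 0.588·0.414) = 870 - 0.588·893.
So N_1* = 345/0.757 = 456, and then N_2* = 893 - 0.414·456 = 704.

N_1* ≈ 456, N_2* ≈ 704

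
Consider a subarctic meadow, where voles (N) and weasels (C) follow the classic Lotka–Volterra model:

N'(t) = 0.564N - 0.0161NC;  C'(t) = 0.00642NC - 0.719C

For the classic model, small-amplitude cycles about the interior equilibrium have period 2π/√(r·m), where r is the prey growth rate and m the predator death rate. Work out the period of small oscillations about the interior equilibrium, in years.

Here r = 0.564 and m = 0.719, so r·m = 0.406.
ω = √0.406 = 0.637 per year, hence T = 2π/ω ≈ 9.87 years.

T ≈ 9.87 years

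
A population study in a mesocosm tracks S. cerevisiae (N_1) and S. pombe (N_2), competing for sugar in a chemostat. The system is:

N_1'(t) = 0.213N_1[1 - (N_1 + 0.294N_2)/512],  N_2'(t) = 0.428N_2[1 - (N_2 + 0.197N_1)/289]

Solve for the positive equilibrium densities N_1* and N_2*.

Setting both brackets to zero gives the nullclines N_1 + 0.294N_2 = 512 and 0.197N_1 + N_2 = 289.
Substituting N_2 = 289 - 0.197N_1 into the first: N_1(1 - 0.294·0.197) = 512 - 0.294·289.
So N_1* = 427/0.942 = 453, and then N_2* = 289 - 0.197·453 = 200.

N_1* ≈ 453, N_2* ≈ 200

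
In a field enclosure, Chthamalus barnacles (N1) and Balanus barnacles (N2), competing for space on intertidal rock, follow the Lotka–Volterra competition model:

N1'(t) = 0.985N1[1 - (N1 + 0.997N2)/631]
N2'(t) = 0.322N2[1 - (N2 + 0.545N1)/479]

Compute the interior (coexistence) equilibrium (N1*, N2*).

Setting both brackets to zero gives the nullclines N1 + 0.997N2 = 631 and 0.545N1 + N2 = 479.
Substituting N2 = 479 - 0.545N1 into the first: N1(1 - 0.997·0.545) = 631 - 0.997·479.
So N1* = 153/0.457 = 336, and then N2* = 479 - 0.545·336 = 296.

N1* ≈ 336, N2* ≈ 296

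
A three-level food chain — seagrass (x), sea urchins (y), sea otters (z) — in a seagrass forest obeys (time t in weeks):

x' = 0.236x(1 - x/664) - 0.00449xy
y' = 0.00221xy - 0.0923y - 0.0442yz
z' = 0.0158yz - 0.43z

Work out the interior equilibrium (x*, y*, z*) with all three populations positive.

x* ≈ 320, y* ≈ 27.2, z* ≈ 13.9

From dz/dt = 0: 0.0158y* = 0.43, so y* = 27.2.
From dx/dt = 0: 0.236(1 - x*/664) = 0.00449·27.2, giving x* = 664·(1 - 0.518) = 320.
From dy/dt = 0: 0.00221·320 - 0.0923 = 0.0442z*, so z* = 0.615/0.0442 = 13.9.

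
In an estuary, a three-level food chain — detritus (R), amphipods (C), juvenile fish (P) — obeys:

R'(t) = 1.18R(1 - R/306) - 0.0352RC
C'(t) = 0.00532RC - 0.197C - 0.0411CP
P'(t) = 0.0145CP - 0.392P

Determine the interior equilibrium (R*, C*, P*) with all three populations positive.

R* ≈ 59.2, C* ≈ 27, P* ≈ 2.87

From dP/dt = 0: 0.0145C* = 0.392, so C* = 27.
From dR/dt = 0: 1.18(1 - R*/306) = 0.0352·27, giving R* = 306·(1 - 0.806) = 59.2.
From dC/dt = 0: 0.00532·59.2 - 0.197 = 0.0411P*, so P* = 0.118/0.0411 = 2.87.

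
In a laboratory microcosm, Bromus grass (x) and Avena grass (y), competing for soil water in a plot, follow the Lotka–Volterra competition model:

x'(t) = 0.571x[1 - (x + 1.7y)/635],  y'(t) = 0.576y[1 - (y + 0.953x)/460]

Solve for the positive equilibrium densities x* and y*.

x* ≈ 237, y* ≈ 234

Setting both brackets to zero gives the nullclines x + 1.7y = 635 and 0.953x + y = 460.
Substituting y = 460 - 0.953x into the first: x(1 - 1.7·0.953) = 635 - 1.7·460.
So x* = -147/-0.62 = 237, and then y* = 460 - 0.953·237 = 234.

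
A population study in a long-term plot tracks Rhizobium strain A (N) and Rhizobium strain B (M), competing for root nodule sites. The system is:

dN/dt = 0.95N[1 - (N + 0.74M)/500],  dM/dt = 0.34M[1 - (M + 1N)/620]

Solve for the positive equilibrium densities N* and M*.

Setting both brackets to zero gives the nullclines N + 0.74M = 500 and 1N + M = 620.
Substituting M = 620 - 1N into the first: N(1 - 0.74·1) = 500 - 0.74·620.
So N* = 41.2/0.26 = 158, and then M* = 620 - 1·158 = 462.

N* ≈ 158, M* ≈ 462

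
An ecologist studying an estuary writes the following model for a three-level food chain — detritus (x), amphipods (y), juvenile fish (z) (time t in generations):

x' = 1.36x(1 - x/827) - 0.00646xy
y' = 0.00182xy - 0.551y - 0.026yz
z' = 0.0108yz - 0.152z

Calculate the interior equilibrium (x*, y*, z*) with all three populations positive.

x* ≈ 772, y* ≈ 14.1, z* ≈ 32.8

From dz/dt = 0: 0.0108y* = 0.152, so y* = 14.1.
From dx/dt = 0: 1.36(1 - x*/827) = 0.00646·14.1, giving x* = 827·(1 - 0.0669) = 772.
From dy/dt = 0: 0.00182·772 - 0.551 = 0.026z*, so z* = 0.854/0.026 = 32.8.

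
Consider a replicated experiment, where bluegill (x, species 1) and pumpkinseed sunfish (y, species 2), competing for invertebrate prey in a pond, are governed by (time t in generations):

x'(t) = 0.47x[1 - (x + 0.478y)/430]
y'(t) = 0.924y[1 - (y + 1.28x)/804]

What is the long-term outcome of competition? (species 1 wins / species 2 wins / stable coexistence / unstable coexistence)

Compare the nullcline intercepts: K1/α12 = 430/0.478 = 900 > K2 = 804; K2/α21 = 804/1.28 = 628 > K1 = 430.
Since both inequalities hold, each species can invade when rare, so the interior equilibrium is stable.

stable coexistence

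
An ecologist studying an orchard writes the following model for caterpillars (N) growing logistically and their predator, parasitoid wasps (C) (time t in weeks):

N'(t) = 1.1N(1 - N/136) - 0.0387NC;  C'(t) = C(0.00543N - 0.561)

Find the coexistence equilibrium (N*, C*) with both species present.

From dC/dt = 0 with C > 0: 0.00543N* = 0.561, so N* = 103.
Substitute into dN/dt = 0: 1.1(1 - 103/136) = 0.0387C*.
The bracket is 0.24, giving C* = 0.264/0.0387 = 6.83.

N* ≈ 103, C* ≈ 6.83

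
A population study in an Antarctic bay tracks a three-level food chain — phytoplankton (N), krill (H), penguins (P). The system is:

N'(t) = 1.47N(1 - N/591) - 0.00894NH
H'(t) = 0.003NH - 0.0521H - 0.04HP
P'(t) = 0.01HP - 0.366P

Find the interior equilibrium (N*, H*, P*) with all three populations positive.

From dP/dt = 0: 0.01H* = 0.366, so H* = 36.6.
From dN/dt = 0: 1.47(1 - N*/591) = 0.00894·36.6, giving N* = 591·(1 - 0.223) = 459.
From dH/dt = 0: 0.003·459 - 0.0521 = 0.04P*, so P* = 1.33/0.04 = 33.2.

N* ≈ 459, H* ≈ 36.6, P* ≈ 33.2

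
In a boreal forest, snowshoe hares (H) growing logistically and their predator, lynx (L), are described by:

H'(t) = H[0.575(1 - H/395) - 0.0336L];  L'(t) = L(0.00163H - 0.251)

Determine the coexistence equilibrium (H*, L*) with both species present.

H* ≈ 154, L* ≈ 10.4

From dL/dt = 0 with L > 0: 0.00163H* = 0.251, so H* = 154.
Substitute into dH/dt = 0: 0.575(1 - 154/395) = 0.0336L*.
The bracket is 0.61, giving L* = 0.351/0.0336 = 10.4.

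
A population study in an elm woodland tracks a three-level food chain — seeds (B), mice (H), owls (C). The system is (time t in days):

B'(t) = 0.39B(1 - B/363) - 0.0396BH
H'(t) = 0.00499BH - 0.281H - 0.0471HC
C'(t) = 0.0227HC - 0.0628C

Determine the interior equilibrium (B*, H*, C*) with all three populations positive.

From dC/dt = 0: 0.0227H* = 0.0628, so H* = 2.77.
From dB/dt = 0: 0.39(1 - B*/363) = 0.0396·2.77, giving B* = 363·(1 - 0.281) = 261.
From dH/dt = 0: 0.00499·261 - 0.281 = 0.0471C*, so C* = 1.02/0.0471 = 21.7.

B* ≈ 261, H* ≈ 2.77, C* ≈ 21.7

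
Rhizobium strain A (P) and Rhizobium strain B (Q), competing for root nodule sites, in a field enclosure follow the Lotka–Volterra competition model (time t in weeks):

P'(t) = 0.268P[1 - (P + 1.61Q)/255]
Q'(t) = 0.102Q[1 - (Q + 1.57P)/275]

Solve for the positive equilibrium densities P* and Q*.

Setting both brackets to zero gives the nullclines P + 1.61Q = 255 and 1.57P + Q = 275.
Substituting Q = 275 - 1.57P into the first: P(1 - 1.61·1.57) = 255 - 1.61·275.
So P* = -188/-1.53 = 123, and then Q* = 275 - 1.57·123 = 82.1.

P* ≈ 123, Q* ≈ 82.1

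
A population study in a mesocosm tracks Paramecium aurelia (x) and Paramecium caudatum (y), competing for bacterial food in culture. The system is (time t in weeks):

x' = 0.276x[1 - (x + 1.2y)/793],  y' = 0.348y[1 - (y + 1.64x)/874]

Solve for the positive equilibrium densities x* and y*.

Setting both brackets to zero gives the nullclines x + 1.2y = 793 and 1.64x + y = 874.
Substituting y = 874 - 1.64x into the first: x(1 - 1.2·1.64) = 793 - 1.2·874.
So x* = -256/-0.968 = 264, and then y* = 874 - 1.64·264 = 441.

x* ≈ 264, y* ≈ 441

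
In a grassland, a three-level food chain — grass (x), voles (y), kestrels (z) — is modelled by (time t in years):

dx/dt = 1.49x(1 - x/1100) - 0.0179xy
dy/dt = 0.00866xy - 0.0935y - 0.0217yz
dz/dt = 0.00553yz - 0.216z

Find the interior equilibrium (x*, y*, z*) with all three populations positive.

From dz/dt = 0: 0.00553y* = 0.216, so y* = 39.1.
From dx/dt = 0: 1.49(1 - x*/1100) = 0.0179·39.1, giving x* = 1100·(1 - 0.469) = 584.
From dy/dt = 0: 0.00866·584 - 0.0935 = 0.0217z*, so z* = 4.96/0.0217 = 229.

x* ≈ 584, y* ≈ 39.1, z* ≈ 229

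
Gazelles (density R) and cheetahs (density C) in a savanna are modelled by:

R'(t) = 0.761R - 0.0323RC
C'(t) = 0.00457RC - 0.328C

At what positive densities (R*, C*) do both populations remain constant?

R* ≈ 71.8, C* ≈ 23.6

Set dC/dt = 0 with C > 0: 0.00457R - 0.328 = 0, so R* = 0.328/0.00457 = 71.8.
Set dR/dt = 0 with R > 0: 0.761 - 0.0323C = 0, so C* = 0.761/0.0323 = 23.6.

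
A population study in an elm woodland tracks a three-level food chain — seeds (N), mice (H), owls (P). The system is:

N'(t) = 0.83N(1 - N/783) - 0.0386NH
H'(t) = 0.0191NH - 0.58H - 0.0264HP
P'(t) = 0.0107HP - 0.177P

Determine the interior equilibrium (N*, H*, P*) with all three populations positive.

From dP/dt = 0: 0.0107H* = 0.177, so H* = 16.5.
From dN/dt = 0: 0.83(1 - N*/783) = 0.0386·16.5, giving N* = 783·(1 - 0.769) = 181.
From dH/dt = 0: 0.0191·181 - 0.58 = 0.0264P*, so P* = 2.87/0.0264 = 109.

N* ≈ 181, H* ≈ 16.5, P* ≈ 109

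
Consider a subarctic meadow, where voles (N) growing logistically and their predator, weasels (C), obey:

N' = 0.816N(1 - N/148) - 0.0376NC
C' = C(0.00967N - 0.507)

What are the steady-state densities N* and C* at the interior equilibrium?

From dC/dt = 0 with C > 0: 0.00967N* = 0.507, so N* = 52.4.
Substitute into dN/dt = 0: 0.816(1 - 52.4/148) = 0.0376C*.
The bracket is 0.646, giving C* = 0.527/0.0376 = 14.

N* ≈ 52.4, C* ≈ 14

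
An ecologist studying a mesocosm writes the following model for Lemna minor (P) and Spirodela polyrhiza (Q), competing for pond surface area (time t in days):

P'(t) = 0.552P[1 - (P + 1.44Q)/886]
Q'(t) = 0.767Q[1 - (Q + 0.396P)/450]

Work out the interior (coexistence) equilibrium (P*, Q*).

P* ≈ 554, Q* ≈ 231

Setting both brackets to zero gives the nullclines P + 1.44Q = 886 and 0.396P + Q = 450.
Substituting Q = 450 - 0.396P into the first: P(1 - 1.44·0.396) = 886 - 1.44·450.
So P* = 238/0.43 = 554, and then Q* = 450 - 0.396·554 = 231.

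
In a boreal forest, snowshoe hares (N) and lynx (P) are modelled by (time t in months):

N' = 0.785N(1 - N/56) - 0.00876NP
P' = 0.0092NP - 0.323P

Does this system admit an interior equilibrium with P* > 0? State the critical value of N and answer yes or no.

Threshold N = 35.1; K > 35.1, so yes, the predator persists.

The predator equation gives dP/dt > 0 only when N > 0.323/0.0092 = 35.1.
Without the predator, N → K = 56. Since 56 > 35.1, the predator can invade and persist.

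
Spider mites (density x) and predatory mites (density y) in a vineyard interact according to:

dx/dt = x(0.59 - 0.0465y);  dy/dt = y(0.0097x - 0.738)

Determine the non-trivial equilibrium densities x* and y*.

Set dy/dt = 0 with y > 0: 0.0097x - 0.738 = 0, so x* = 0.738/0.0097 = 76.1.
Set dx/dt = 0 with x > 0: 0.59 - 0.0465y = 0, so y* = 0.59/0.0465 = 12.7.

x* ≈ 76.1, y* ≈ 12.7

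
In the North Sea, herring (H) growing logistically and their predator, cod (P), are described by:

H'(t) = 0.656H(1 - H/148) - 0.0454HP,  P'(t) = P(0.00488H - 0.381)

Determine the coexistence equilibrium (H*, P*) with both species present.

H* ≈ 78.1, P* ≈ 6.83

From dP/dt = 0 with P > 0: 0.00488H* = 0.381, so H* = 78.1.
Substitute into dH/dt = 0: 0.656(1 - 78.1/148) = 0.0454P*.
The bracket is 0.472, giving P* = 0.31/0.0454 = 6.83.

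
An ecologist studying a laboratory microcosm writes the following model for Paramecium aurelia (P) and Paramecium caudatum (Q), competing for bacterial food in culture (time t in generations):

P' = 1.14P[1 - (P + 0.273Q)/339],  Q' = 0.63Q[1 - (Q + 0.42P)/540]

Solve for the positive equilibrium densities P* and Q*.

Setting both brackets to zero gives the nullclines P + 0.273Q = 339 and 0.42P + Q = 540.
Substituting Q = 540 - 0.42P into the first: P(1 - 0.273·0.42) = 339 - 0.273·540.
So P* = 192/0.885 = 216, and then Q* = 540 - 0.42·216 = 449.

P* ≈ 216, Q* ≈ 449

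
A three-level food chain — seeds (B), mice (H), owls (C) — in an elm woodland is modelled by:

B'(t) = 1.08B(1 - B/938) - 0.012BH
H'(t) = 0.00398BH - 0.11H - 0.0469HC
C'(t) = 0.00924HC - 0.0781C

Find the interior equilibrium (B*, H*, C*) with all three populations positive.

B* ≈ 850, H* ≈ 8.45, C* ≈ 69.8

From dC/dt = 0: 0.00924H* = 0.0781, so H* = 8.45.
From dB/dt = 0: 1.08(1 - B*/938) = 0.012·8.45, giving B* = 938·(1 - 0.0939) = 850.
From dH/dt = 0: 0.00398·850 - 0.11 = 0.0469C*, so C* = 3.27/0.0469 = 69.8.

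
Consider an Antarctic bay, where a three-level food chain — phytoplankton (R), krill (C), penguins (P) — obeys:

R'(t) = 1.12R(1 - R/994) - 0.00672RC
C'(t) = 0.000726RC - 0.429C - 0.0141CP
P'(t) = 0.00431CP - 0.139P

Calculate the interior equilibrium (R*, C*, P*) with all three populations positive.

R* ≈ 802, C* ≈ 32.3, P* ≈ 10.9

From dP/dt = 0: 0.00431C* = 0.139, so C* = 32.3.
From dR/dt = 0: 1.12(1 - R*/994) = 0.00672·32.3, giving R* = 994·(1 - 0.194) = 802.
From dC/dt = 0: 0.000726·802 - 0.429 = 0.0141P*, so P* = 0.153/0.0141 = 10.9.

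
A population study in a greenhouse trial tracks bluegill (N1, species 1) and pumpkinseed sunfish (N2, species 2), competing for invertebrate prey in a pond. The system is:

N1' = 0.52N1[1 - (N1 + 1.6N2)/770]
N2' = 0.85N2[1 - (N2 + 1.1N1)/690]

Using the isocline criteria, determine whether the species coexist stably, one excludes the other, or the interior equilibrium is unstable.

Compare the nullcline intercepts: K1/α12 = 770/1.6 = 481 < K2 = 690; K2/α21 = 690/1.1 = 627 < K1 = 770.
Since both are reversed, neither can invade when rare; the interior point is a saddle.

unstable coexistence (outcome depends on initial conditions)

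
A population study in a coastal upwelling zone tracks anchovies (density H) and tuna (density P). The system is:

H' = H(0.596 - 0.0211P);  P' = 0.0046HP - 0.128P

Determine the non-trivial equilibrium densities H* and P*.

Set dP/dt = 0 with P > 0: 0.0046H - 0.128 = 0, so H* = 0.128/0.0046 = 27.8.
Set dH/dt = 0 with H > 0: 0.596 - 0.0211P = 0, so P* = 0.596/0.0211 = 28.2.

H* ≈ 27.8, P* ≈ 28.2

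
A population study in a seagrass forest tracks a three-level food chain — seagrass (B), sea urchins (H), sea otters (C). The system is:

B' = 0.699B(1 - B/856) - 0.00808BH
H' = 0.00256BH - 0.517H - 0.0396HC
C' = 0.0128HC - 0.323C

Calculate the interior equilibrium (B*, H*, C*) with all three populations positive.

From dC/dt = 0: 0.0128H* = 0.323, so H* = 25.2.
From dB/dt = 0: 0.699(1 - B*/856) = 0.00808·25.2, giving B* = 856·(1 - 0.292) = 606.
From dH/dt = 0: 0.00256·606 - 0.517 = 0.0396C*, so C* = 1.04/0.0396 = 26.1.

B* ≈ 606, H* ≈ 25.2, C* ≈ 26.1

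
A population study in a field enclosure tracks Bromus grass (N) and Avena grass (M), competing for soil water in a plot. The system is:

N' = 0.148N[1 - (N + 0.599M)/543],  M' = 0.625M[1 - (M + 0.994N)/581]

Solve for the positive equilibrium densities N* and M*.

Setting both brackets to zero gives the nullclines N + 0.599M = 543 and 0.994N + M = 581.
Substituting M = 581 - 0.994N into the first: N(1 - 0.599·0.994) = 543 - 0.599·581.
So N* = 195/0.405 = 482, and then M* = 581 - 0.994·482 = 102.

N* ≈ 482, M* ≈ 102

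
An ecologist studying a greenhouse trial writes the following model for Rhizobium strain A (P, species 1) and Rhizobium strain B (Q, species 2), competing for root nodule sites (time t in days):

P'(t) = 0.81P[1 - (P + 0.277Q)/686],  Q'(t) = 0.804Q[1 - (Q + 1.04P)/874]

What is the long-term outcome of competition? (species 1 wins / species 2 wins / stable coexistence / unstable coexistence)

stable coexistence

Compare the nullcline intercepts: K1/α12 = 686/0.277 = 2480 > K2 = 874; K2/α21 = 874/1.04 = 840 > K1 = 686.
Since both inequalities hold, each species can invade when rare, so the interior equilibrium is stable.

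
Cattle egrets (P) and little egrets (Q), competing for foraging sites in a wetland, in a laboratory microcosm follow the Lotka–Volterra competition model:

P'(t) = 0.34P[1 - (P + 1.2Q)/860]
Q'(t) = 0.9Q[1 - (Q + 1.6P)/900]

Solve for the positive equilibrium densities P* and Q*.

P* ≈ 239, Q* ≈ 517

Setting both brackets to zero gives the nullclines P + 1.2Q = 860 and 1.6P + Q = 900.
Substituting Q = 900 - 1.6P into the first: P(1 - 1.2·1.6) = 860 - 1.2·900.
So P* = -220/-0.92 = 239, and then Q* = 900 - 1.6·239 = 517.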